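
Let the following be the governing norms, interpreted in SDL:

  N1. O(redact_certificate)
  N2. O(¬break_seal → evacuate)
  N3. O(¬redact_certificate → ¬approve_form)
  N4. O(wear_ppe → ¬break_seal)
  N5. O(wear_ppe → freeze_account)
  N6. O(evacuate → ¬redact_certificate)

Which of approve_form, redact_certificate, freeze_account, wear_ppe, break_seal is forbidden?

Premise 1 states O(redact_certificate) outright.
Premise 6, O(evacuate → ¬redact_certificate), contraposes to O(redact_certificate → ¬evacuate); with O(redact_certificate) we get O(¬evacuate).
The contrapositive of premise 2 (O(¬break_seal → evacuate)) is O(¬evacuate → break_seal), and O(¬evacuate) is already established, so O(break_seal).
Premise 4, O(wear_ppe → ¬break_seal), contraposes to O(break_seal → ¬wear_ppe); with O(break_seal) we get O(¬wear_ppe).
So O(¬wear_ppe) holds, i.e. wear_ppe is forbidden. None of the other listed options is forbidden under the premises.

wear_ppe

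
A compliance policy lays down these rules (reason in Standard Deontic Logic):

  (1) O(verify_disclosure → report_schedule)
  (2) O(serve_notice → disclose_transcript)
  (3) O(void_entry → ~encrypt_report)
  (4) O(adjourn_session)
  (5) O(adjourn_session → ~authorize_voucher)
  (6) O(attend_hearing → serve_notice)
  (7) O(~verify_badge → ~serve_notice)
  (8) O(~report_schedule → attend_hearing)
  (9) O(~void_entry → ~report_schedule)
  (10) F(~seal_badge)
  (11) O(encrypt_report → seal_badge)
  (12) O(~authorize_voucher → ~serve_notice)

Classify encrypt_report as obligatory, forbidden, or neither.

Forbidden

Premise 4 gives O(adjourn_session).
With premise 5, O(adjourn_session → ~authorize_voucher), the K-axiom yields O(~authorize_voucher).
Premise 12 is O(~authorize_voucher → ~serve_notice); since O(~authorize_voucher), deontic closure gives O(~serve_notice).
The contrapositive of premise 6 (O(attend_hearing → serve_notice)) is O(~serve_notice → ~attend_hearing), and O(~serve_notice) is already established, so O(~attend_hearing).
The contrapositive of premise 8 (O(~report_schedule → attend_hearing)) is O(~attend_hearing → report_schedule), and O(~attend_hearing) is already established, so O(report_schedule).
The contrapositive of premise 9 (O(~void_entry → ~report_schedule)) is O(report_schedule → void_entry), and O(report_schedule) is already established, so O(void_entry).
Applying K to premise 3 (O(void_entry → ~encrypt_report)) and O(void_entry) yields O(~encrypt_report).
Premises 1, 2, 7, 10, 11 do not contribute to this derivation.
Thus O(~encrypt_report), which is F(encrypt_report): encrypt_report is forbidden.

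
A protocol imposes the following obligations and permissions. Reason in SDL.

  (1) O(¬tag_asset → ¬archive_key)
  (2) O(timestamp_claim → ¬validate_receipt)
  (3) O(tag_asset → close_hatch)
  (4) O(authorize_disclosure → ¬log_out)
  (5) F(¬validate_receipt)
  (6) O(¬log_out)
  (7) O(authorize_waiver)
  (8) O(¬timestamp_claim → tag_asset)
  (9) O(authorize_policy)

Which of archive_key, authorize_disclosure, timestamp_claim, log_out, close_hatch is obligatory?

Premise 5 is F(¬validate_receipt), i.e. O(validate_receipt).
The contrapositive of premise 2 (O(timestamp_claim → ¬validate_receipt)) is O(validate_receipt → ¬timestamp_claim), and O(validate_receipt) is already established, so O(¬timestamp_claim).
Applying K to premise 8 (O(¬timestamp_claim → tag_asset)) and O(¬timestamp_claim) yields O(tag_asset).
Applying K to premise 3 (O(tag_asset → close_hatch)) and O(tag_asset) yields O(close_hatch).
So O(close_hatch) holds — close_hatch is obligatory. None of the other listed options is made obligatory by any chain of premises.

close_hatch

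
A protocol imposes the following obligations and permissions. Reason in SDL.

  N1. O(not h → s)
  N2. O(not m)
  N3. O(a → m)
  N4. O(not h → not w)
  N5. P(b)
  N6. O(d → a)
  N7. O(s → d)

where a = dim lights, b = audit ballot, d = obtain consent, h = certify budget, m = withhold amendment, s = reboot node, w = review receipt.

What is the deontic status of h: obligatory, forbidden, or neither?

From premise 2 we have O(not m).
Premise 3, O(a → m), contraposes to O(not m → not a); with O(not m) we get O(not a).
Premise 6, O(d → a), contraposes to O(not a → not d); with O(not a) we get O(not d).
Premise 7, O(s → d), contraposes to O(not d → not s); with O(not d) we get O(not s).
Premise 1, O(not h → s), contraposes to O(not s → h); with O(not s) we get O(h).
Premises 4, 5 do not contribute to this derivation.
Hence h is obligatory.

Obligatory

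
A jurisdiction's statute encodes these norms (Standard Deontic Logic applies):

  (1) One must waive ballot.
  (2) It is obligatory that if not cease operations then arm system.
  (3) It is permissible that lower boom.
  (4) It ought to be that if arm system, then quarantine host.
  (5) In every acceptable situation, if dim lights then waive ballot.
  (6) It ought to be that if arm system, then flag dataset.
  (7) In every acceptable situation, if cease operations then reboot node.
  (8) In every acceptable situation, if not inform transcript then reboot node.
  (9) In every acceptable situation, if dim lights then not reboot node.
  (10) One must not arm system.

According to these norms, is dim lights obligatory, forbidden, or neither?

F(arm_system) at premise 10 means O(¬arm_system).
Premise 2, O(¬cease_operations → arm_system), contraposes to O(¬arm_system → cease_operations); with O(¬arm_system) we get O(cease_operations).
Applying K to premise 7 (O(cease_operations → reboot_node)) and O(cease_operations) yields O(reboot_node).
Premise 9, O(dim_lights → ¬reboot_node), contraposes to O(reboot_node → ¬dim_lights); with O(reboot_node) we get O(¬dim_lights).
Premises 1, 3, 4, 5, 6, 8 do not contribute to this derivation.
Thus O(¬dim_lights), which is F(dim_lights): dim_lights is forbidden.

Forbidden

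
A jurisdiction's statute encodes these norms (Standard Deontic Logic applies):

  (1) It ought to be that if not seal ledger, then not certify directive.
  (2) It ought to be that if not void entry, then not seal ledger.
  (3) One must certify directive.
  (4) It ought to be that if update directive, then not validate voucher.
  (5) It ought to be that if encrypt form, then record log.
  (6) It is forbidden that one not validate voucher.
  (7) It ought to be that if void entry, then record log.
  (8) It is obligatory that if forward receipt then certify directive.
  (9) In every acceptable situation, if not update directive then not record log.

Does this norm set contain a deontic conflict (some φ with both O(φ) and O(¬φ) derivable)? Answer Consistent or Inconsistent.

Premise 3 gives O(certify_directive).
Premise 1 is O(¬seal_ledger → ¬certify_directive); contrapositively O(certify_directive → seal_ledger). Since O(certify_directive) holds, K gives O(seal_ledger).
Premise 2, O(¬void_entry → ¬seal_ledger), contraposes to O(seal_ledger → void_entry); with O(seal_ledger) we get O(void_entry).
Premise 7 is O(void_entry → record_log); since O(void_entry), deontic closure gives O(record_log).
The contrapositive of premise 9 (O(¬update_directive → ¬record_log)) is O(record_log → update_directive), and O(record_log) is already established, so O(update_directive).
With premise 4, O(update_directive → ¬validate_voucher), the K-axiom yields O(¬validate_voucher).
Yet premise 6 is F(¬validate_voucher), i.e. O(validate_voucher).
We now have both O(¬validate_voucher) and O(validate_voucher) — validate_voucher is simultaneously obligatory and forbidden, violating the D-axiom.

Inconsistent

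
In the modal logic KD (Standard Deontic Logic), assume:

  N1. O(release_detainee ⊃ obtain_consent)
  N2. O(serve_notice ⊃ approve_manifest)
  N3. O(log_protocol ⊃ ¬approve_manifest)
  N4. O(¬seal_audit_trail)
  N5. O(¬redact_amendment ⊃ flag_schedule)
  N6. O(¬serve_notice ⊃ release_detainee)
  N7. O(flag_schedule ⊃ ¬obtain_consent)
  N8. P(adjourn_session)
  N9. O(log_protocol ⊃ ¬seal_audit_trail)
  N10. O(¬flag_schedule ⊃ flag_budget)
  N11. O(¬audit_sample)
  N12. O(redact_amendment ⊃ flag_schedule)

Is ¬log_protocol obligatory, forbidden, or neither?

Obligatory

Premises 12 and 5 are O(redact_amendment ⊃ flag_schedule) and O(¬redact_amendment ⊃ flag_schedule); every ideal world satisfies redact_amendment or ¬redact_amendment, so in either case flag_schedule holds — hence O(flag_schedule).
Applying K to premise 7 (O(flag_schedule ⊃ ¬obtain_consent)) and O(flag_schedule) yields O(¬obtain_consent).
Premise 1 is O(release_detainee ⊃ obtain_consent); contrapositively O(¬obtain_consent ⊃ ¬release_detainee). Since O(¬obtain_consent) holds, K gives O(¬release_detainee).
Premise 6, O(¬serve_notice ⊃ release_detainee), contraposes to O(¬release_detainee ⊃ serve_notice); with O(¬release_detainee) we get O(serve_notice).
Premise 2 is O(serve_notice ⊃ approve_manifest); since O(serve_notice), deontic closure gives O(approve_manifest).
Premise 3 is O(log_protocol ⊃ ¬approve_manifest); contrapositively O(approve_manifest ⊃ ¬log_protocol). Since O(approve_manifest) holds, K gives O(¬log_protocol).
Premises 4, 8, 9, 10, 11 do not contribute to this derivation.
Hence ¬log_protocol is obligatory.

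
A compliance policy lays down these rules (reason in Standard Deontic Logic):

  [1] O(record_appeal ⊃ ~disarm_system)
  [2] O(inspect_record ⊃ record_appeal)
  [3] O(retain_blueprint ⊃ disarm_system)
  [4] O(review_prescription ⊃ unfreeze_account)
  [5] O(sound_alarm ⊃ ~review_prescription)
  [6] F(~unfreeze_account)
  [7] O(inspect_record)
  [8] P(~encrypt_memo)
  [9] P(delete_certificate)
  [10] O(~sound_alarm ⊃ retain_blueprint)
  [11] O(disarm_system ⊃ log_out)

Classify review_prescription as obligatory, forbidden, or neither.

Forbidden

From premise 7 we have O(inspect_record).
With premise 2, O(inspect_record ⊃ record_appeal), the K-axiom yields O(record_appeal).
Premise 1 is O(record_appeal ⊃ ~disarm_system); since O(record_appeal), deontic closure gives O(~disarm_system).
Premise 3, O(retain_blueprint ⊃ disarm_system), contraposes to O(~disarm_system ⊃ ~retain_blueprint); with O(~disarm_system) we get O(~retain_blueprint).
Premise 10, O(~sound_alarm ⊃ retain_blueprint), contraposes to O(~retain_blueprint ⊃ sound_alarm); with O(~retain_blueprint) we get O(sound_alarm).
With premise 5, O(sound_alarm ⊃ ~review_prescription), the K-axiom yields O(~review_prescription).
Premises 4, 6, 8, 9, 11 do not contribute to this derivation.
Thus O(~review_prescription), which is F(review_prescription): review_prescription is forbidden.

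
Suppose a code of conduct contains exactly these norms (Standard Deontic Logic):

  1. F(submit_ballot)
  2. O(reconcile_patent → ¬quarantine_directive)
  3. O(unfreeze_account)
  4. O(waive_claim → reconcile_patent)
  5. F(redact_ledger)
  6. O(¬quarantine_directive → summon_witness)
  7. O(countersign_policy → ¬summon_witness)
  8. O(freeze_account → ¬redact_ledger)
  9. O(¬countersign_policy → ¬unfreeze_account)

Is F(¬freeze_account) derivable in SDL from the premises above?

Premise 8 is O(freeze_account → ¬redact_ledger); even if O(¬redact_ledger) held, inferring O(freeze_account) would be affirming the consequent — invalid.
No other premise forces O(freeze_account). An ideal world satisfying every premise can still have ¬freeze_account true, so F(¬freeze_account) is not derivable.

No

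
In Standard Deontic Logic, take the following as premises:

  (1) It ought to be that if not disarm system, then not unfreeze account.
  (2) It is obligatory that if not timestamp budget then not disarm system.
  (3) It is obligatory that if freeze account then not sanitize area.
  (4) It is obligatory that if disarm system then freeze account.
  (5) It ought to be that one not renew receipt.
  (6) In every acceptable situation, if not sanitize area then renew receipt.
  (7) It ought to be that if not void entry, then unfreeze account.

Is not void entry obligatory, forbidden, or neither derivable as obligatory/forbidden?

Forbidden

Premise 5 states O(¬renew_receipt) outright.
Premise 6, O(¬sanitize_area → renew_receipt), contraposes to O(¬renew_receipt → sanitize_area); with O(¬renew_receipt) we get O(sanitize_area).
The contrapositive of premise 3 (O(freeze_account → ¬sanitize_area)) is O(sanitize_area → ¬freeze_account), and O(sanitize_area) is already established, so O(¬freeze_account).
Premise 4 is O(disarm_system → freeze_account); contrapositively O(¬freeze_account → ¬disarm_system). Since O(¬freeze_account) holds, K gives O(¬disarm_system).
Applying K to premise 1 (O(¬disarm_system → ¬unfreeze_account)) and O(¬disarm_system) yields O(¬unfreeze_account).
Premise 7, O(¬void_entry → unfreeze_account), contraposes to O(¬unfreeze_account → void_entry); with O(¬unfreeze_account) we get O(void_entry).
Premise 2 does not contribute to this derivation.
Thus O(void_entry), which is F(¬void_entry): ¬void_entry is forbidden.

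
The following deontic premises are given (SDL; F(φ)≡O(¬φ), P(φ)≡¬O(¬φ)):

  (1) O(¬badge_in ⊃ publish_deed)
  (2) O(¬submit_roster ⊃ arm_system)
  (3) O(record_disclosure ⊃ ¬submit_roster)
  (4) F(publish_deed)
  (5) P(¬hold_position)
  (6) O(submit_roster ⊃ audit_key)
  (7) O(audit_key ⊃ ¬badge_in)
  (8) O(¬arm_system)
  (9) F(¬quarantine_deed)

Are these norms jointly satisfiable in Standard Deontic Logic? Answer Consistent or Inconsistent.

Premise 4, F(publish_deed), is equivalent to O(¬publish_deed).
Premise 1, O(¬badge_in ⊃ publish_deed), contraposes to O(¬publish_deed ⊃ badge_in); with O(¬publish_deed) we get O(badge_in).
The contrapositive of premise 7 (O(audit_key ⊃ ¬badge_in)) is O(badge_in ⊃ ¬audit_key), and O(badge_in) is already established, so O(¬audit_key).
Premise 6, O(submit_roster ⊃ audit_key), contraposes to O(¬audit_key ⊃ ¬submit_roster); with O(¬audit_key) we get O(¬submit_roster).
Premise 2 is O(¬submit_roster ⊃ arm_system); since O(¬submit_roster), deontic closure gives O(arm_system).
Yet premise 8 states O(¬arm_system).
We now have both O(arm_system) and O(¬arm_system) — arm_system is simultaneously obligatory and forbidden, violating the D-axiom.

Inconsistent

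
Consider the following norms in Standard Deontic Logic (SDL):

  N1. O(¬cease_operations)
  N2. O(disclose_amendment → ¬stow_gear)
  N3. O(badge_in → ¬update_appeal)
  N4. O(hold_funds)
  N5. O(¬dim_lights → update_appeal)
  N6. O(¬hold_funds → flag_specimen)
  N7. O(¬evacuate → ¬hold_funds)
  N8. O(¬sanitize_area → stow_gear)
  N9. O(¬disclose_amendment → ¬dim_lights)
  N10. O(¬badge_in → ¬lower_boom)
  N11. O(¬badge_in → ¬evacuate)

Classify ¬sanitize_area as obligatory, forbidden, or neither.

Forbidden

From premise 4 we have O(hold_funds).
Premise 7 is O(¬evacuate → ¬hold_funds); contrapositively O(hold_funds → evacuate). Since O(hold_funds) holds, K gives O(evacuate).
The contrapositive of premise 11 (O(¬badge_in → ¬evacuate)) is O(evacuate → badge_in), and O(evacuate) is already established, so O(badge_in).
Applying K to premise 3 (O(badge_in → ¬update_appeal)) and O(badge_in) yields O(¬update_appeal).
Premise 5, O(¬dim_lights → update_appeal), contraposes to O(¬update_appeal → dim_lights); with O(¬update_appeal) we get O(dim_lights).
Premise 9 is O(¬disclose_amendment → ¬dim_lights); contrapositively O(dim_lights → disclose_amendment). Since O(dim_lights) holds, K gives O(disclose_amendment).
With premise 2, O(disclose_amendment → ¬stow_gear), the K-axiom yields O(¬stow_gear).
Premise 8, O(¬sanitize_area → stow_gear), contraposes to O(¬stow_gear → sanitize_area); with O(¬stow_gear) we get O(sanitize_area).
Premises 1, 6, 10 do not contribute to this derivation.
Thus O(sanitize_area), which is F(¬sanitize_area): ¬sanitize_area is forbidden.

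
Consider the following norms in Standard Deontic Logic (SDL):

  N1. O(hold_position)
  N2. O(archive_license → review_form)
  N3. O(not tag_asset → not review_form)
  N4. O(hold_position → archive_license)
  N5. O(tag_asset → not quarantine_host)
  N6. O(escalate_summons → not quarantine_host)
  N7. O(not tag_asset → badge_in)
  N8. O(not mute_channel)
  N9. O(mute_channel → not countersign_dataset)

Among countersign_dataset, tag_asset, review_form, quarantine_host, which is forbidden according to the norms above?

quarantine_host

Premise 1 gives O(hold_position).
Applying K to premise 4 (O(hold_position → archive_license)) and O(hold_position) yields O(archive_license).
Applying K to premise 2 (O(archive_license → review_form)) and O(archive_license) yields O(review_form).
Premise 3 is O(not tag_asset → not review_form); contrapositively O(review_form → tag_asset). Since O(review_form) holds, K gives O(tag_asset).
Applying K to premise 5 (O(tag_asset → not quarantine_host)) and O(tag_asset) yields O(not quarantine_host).
So O(not quarantine_host) holds, i.e. quarantine_host is forbidden. None of the other listed options is forbidden under the premises.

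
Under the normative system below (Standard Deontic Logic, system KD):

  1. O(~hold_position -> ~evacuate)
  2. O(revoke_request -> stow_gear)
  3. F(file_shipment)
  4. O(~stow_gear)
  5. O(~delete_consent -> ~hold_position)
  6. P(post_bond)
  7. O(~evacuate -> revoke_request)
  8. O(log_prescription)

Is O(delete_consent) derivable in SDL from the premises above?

Yes

From premise 4 we have O(~stow_gear).
Premise 2 is O(revoke_request -> stow_gear); contrapositively O(~stow_gear -> ~revoke_request). Since O(~stow_gear) holds, K gives O(~revoke_request).
The contrapositive of premise 7 (O(~evacuate -> revoke_request)) is O(~revoke_request -> evacuate), and O(~revoke_request) is already established, so O(evacuate).
Premise 1, O(~hold_position -> ~evacuate), contraposes to O(evacuate -> hold_position); with O(evacuate) we get O(hold_position).
Premise 5, O(~delete_consent -> ~hold_position), contraposes to O(hold_position -> delete_consent); with O(hold_position) we get O(delete_consent).
Premises 3, 6, 8 do not contribute to this derivation.
So O(delete_consent) follows.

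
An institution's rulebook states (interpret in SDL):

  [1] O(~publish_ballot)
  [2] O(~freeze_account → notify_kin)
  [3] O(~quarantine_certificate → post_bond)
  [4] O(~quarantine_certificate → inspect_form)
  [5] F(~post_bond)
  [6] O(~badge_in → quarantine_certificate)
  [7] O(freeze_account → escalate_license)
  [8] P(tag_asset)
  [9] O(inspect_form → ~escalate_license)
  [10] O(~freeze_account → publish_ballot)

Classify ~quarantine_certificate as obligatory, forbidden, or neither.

Premise 1 states O(~publish_ballot) outright.
Premise 10, O(~freeze_account → publish_ballot), contraposes to O(~publish_ballot → freeze_account); with O(~publish_ballot) we get O(freeze_account).
With premise 7, O(freeze_account → escalate_license), the K-axiom yields O(escalate_license).
Premise 9 is O(inspect_form → ~escalate_license); contrapositively O(escalate_license → ~inspect_form). Since O(escalate_license) holds, K gives O(~inspect_form).
Premise 4 is O(~quarantine_certificate → inspect_form); contrapositively O(~inspect_form → quarantine_certificate). Since O(~inspect_form) holds, K gives O(quarantine_certificate).
Premises 2, 3, 5, 6, 8 do not contribute to this derivation.
Thus O(quarantine_certificate), which is F(~quarantine_certificate): ~quarantine_certificate is forbidden.

Forbidden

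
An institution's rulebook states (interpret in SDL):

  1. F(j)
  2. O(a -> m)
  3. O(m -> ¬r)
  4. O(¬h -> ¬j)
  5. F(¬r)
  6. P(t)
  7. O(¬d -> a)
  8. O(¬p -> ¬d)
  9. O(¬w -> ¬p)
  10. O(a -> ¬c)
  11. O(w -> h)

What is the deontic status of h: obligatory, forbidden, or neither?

Obligatory

F(¬r) at premise 5 means O(r).
Premise 3 is O(m -> ¬r); contrapositively O(r -> ¬m). Since O(r) holds, K gives O(¬m).
The contrapositive of premise 2 (O(a -> m)) is O(¬m -> ¬a), and O(¬m) is already established, so O(¬a).
Premise 7 is O(¬d -> a); contrapositively O(¬a -> d). Since O(¬a) holds, K gives O(d).
Premise 8, O(¬p -> ¬d), contraposes to O(d -> p); with O(d) we get O(p).
Premise 9, O(¬w -> ¬p), contraposes to O(p -> w); with O(p) we get O(w).
Premise 11 is O(w -> h); since O(w), deontic closure gives O(h).
Premises 1, 4, 6, 10 do not contribute to this derivation.
Hence h is obligatory.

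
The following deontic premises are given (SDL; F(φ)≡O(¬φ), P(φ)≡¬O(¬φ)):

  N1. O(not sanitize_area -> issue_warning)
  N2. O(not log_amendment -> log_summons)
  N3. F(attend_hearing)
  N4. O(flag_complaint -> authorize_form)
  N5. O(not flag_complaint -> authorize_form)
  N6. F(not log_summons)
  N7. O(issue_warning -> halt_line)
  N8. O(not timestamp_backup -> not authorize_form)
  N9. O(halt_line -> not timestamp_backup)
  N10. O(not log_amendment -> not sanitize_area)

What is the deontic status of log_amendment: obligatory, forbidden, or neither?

Premises 5 and 4 are O(not flag_complaint -> authorize_form) and O(flag_complaint -> authorize_form); every ideal world satisfies not flag_complaint or flag_complaint, so in either case authorize_form holds — hence O(authorize_form).
The contrapositive of premise 8 (O(not timestamp_backup -> not authorize_form)) is O(authorize_form -> timestamp_backup), and O(authorize_form) is already established, so O(timestamp_backup).
The contrapositive of premise 9 (O(halt_line -> not timestamp_backup)) is O(timestamp_backup -> not halt_line), and O(timestamp_backup) is already established, so O(not halt_line).
Premise 7, O(issue_warning -> halt_line), contraposes to O(not halt_line -> not issue_warning); with O(not halt_line) we get O(not issue_warning).
Premise 1 is O(not sanitize_area -> issue_warning); contrapositively O(not issue_warning -> sanitize_area). Since O(not issue_warning) holds, K gives O(sanitize_area).
The contrapositive of premise 10 (O(not log_amendment -> not sanitize_area)) is O(sanitize_area -> log_amendment), and O(sanitize_area) is already established, so O(log_amendment).
Premises 2, 3, 6 do not contribute to this derivation.
Hence log_amendment is obligatory.

Obligatory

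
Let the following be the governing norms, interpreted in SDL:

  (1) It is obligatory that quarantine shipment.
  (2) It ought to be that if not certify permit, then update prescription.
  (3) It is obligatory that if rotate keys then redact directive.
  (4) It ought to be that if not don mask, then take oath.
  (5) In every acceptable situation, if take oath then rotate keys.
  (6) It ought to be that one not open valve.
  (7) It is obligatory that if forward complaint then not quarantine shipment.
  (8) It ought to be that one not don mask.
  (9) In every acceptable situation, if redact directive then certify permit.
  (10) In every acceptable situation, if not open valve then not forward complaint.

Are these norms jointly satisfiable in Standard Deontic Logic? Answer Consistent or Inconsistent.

Premise 7 is O(forward_complaint → ¬quarantine_shipment), but O(forward_complaint) is not derivable from the premises, so it does not yield O(¬quarantine_shipment).
So O(¬quarantine_shipment) is not derivable, and the apparent clash with O(quarantine_shipment) does not arise.
A world satisfying every obligation exists (e.g. certify_permit=true, don_mask=false, forward_complaint=false, open_valve=false, quarantine_shipment=true, redact_directive=true, rotate_keys=true, take_oath=true, update_prescription=false); no atom is both obligatory and forbidden, so the set is consistent.

Consistent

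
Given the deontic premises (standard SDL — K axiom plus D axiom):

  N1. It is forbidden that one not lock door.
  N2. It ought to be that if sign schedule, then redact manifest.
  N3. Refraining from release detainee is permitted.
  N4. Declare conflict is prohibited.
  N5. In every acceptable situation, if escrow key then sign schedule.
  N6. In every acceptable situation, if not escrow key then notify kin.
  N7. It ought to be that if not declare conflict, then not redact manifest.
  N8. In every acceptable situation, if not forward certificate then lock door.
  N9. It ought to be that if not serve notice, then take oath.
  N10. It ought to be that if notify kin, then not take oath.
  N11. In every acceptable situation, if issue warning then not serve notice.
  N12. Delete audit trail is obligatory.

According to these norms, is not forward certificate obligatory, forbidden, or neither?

Premise 8 is O(¬forward_certificate → lock_door); even if O(lock_door) held, inferring O(¬forward_certificate) would be affirming the consequent — invalid.
No premise or chain of K-axiom applications forces O(¬forward_certificate), and none forces O(forward_certificate). So ¬forward_certificate is neither obligatory nor forbidden under these norms.

Neither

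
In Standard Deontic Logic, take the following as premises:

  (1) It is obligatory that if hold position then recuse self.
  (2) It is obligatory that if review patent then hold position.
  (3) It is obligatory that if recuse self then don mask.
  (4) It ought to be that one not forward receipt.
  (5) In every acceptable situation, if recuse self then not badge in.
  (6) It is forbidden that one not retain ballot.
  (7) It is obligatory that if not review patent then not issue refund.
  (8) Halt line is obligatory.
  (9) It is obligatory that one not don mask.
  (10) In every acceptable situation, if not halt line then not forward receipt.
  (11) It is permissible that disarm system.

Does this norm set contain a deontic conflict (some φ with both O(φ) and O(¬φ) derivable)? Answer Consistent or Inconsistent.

Premise 10 is O(¬halt_line → ¬forward_receipt); even if O(¬forward_receipt) held, inferring O(¬halt_line) would be affirming the consequent — invalid.
So O(¬halt_line) is not derivable, and the apparent clash with O(halt_line) does not arise.
A world satisfying every obligation exists (e.g. badge_in=false, disarm_system=false, don_mask=false, forward_receipt=false, halt_line=true, hold_position=false, issue_refund=false, recuse_self=false, retain_ballot=true, review_patent=false); no atom is both obligatory and forbidden, so the set is consistent.

Consistent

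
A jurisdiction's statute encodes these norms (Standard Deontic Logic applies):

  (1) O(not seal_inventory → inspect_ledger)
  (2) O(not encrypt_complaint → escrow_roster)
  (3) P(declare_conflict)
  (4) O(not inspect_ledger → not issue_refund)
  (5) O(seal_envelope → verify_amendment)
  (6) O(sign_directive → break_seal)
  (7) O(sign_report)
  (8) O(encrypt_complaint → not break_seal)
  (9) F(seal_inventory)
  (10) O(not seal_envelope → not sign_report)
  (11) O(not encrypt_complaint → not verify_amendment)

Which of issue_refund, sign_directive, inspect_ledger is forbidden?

Premise 7 gives O(sign_report).
The contrapositive of premise 10 (O(not seal_envelope → not sign_report)) is O(sign_report → seal_envelope), and O(sign_report) is already established, so O(seal_envelope).
Premise 5 is O(seal_envelope → verify_amendment); since O(seal_envelope), deontic closure gives O(verify_amendment).
Premise 11 is O(not encrypt_complaint → not verify_amendment); contrapositively O(verify_amendment → encrypt_complaint). Since O(verify_amendment) holds, K gives O(encrypt_complaint).
With premise 8, O(encrypt_complaint → not break_seal), the K-axiom yields O(not break_seal).
Premise 6 is O(sign_directive → break_seal); contrapositively O(not break_seal → not sign_directive). Since O(not break_seal) holds, K gives O(not sign_directive).
So O(not sign_directive) holds, i.e. sign_directive is forbidden. None of the other listed options is forbidden under the premises.

sign_directive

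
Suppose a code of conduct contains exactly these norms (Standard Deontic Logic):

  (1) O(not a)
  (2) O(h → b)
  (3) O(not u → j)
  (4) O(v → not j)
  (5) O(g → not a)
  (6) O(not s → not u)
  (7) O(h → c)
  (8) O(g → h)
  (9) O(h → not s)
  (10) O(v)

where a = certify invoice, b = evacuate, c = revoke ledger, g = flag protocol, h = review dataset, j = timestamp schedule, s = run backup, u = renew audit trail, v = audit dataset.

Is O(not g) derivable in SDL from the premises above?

From premise 10 we have O(v).
With premise 4, O(v → not j), the K-axiom yields O(not j).
Premise 3, O(not u → j), contraposes to O(not j → u); with O(not j) we get O(u).
Premise 6, O(not s → not u), contraposes to O(u → s); with O(u) we get O(s).
The contrapositive of premise 9 (O(h → not s)) is O(s → not h), and O(s) is already established, so O(not h).
Premise 8, O(g → h), contraposes to O(not h → not g); with O(not h) we get O(not g).
Premises 1, 2, 5, 7 do not contribute to this derivation.
So O(not g) follows.

Yes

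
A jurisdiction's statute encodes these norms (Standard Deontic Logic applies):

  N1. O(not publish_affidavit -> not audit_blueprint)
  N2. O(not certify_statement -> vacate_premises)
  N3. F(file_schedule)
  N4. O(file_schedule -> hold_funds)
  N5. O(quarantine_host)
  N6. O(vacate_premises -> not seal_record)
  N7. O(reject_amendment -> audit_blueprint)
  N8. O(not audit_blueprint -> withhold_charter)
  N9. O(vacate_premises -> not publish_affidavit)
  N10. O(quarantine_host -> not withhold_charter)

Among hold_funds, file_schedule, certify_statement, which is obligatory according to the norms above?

certify_statement

Premise 5 states O(quarantine_host) outright.
From O(quarantine_host) and premise 10, O(quarantine_host -> not withhold_charter), we obtain O(not withhold_charter).
The contrapositive of premise 8 (O(not audit_blueprint -> withhold_charter)) is O(not withhold_charter -> audit_blueprint), and O(not withhold_charter) is already established, so O(audit_blueprint).
The contrapositive of premise 1 (O(not publish_affidavit -> not audit_blueprint)) is O(audit_blueprint -> publish_affidavit), and O(audit_blueprint) is already established, so O(publish_affidavit).
Premise 9, O(vacate_premises -> not publish_affidavit), contraposes to O(publish_affidavit -> not vacate_premises); with O(publish_affidavit) we get O(not vacate_premises).
Premise 2, O(not certify_statement -> vacate_premises), contraposes to O(not vacate_premises -> certify_statement); with O(not vacate_premises) we get O(certify_statement).
So O(certify_statement) holds — certify_statement is obligatory. None of the other listed options is made obligatory by any chain of premises.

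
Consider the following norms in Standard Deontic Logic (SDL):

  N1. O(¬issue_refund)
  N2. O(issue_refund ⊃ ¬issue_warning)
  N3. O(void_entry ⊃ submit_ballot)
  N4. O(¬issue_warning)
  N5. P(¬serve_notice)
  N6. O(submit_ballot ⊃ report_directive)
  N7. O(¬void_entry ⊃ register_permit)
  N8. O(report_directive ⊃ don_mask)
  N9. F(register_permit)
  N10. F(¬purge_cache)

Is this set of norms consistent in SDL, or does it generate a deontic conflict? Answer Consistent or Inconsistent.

Premise 2 is O(issue_refund ⊃ ¬issue_warning); even if O(¬issue_warning) held, inferring O(issue_refund) would be affirming the consequent — invalid.
So O(issue_refund) is not derivable, and the apparent clash with O(¬issue_refund) does not arise.
A world satisfying every obligation exists (e.g. don_mask=true, issue_refund=false, issue_warning=false, purge_cache=true, register_permit=false, report_directive=true, serve_notice=false, submit_ballot=true, void_entry=true); no atom is both obligatory and forbidden, so the set is consistent.

Consistent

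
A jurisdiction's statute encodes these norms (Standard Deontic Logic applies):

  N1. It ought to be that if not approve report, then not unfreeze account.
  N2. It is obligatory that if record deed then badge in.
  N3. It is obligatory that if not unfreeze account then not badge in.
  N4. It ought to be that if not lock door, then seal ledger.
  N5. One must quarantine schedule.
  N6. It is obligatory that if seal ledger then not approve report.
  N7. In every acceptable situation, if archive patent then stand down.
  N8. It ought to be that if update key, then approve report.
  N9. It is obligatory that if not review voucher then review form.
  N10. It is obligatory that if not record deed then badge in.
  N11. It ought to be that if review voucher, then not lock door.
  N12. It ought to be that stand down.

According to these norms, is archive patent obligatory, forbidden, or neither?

Neither

Premise 7 is O(archive_patent → stand_down); even if O(stand_down) held, inferring O(archive_patent) would be affirming the consequent — invalid.
No premise or chain of K-axiom applications forces O(archive_patent), and none forces O(¬archive_patent). So archive_patent is neither obligatory nor forbidden under these norms.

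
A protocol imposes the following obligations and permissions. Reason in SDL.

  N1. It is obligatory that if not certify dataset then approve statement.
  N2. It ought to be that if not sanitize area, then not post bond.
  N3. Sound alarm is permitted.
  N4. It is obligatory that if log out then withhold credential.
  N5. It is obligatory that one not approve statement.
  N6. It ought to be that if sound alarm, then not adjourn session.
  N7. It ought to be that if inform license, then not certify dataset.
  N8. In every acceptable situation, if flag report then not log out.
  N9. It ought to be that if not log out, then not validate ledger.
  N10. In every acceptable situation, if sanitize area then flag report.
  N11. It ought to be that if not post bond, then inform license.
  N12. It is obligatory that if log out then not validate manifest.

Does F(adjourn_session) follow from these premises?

No

Premise 6 is O(sound_alarm → ¬adjourn_session), but O(sound_alarm) is not derivable from the premises (the permission P(sound_alarm) asserts only ¬O(¬sound_alarm), not O(sound_alarm)), so it does not yield O(¬adjourn_session).
No other premise forces O(¬adjourn_session). An ideal world satisfying every premise can still have adjourn_session true, so F(adjourn_session) is not derivable.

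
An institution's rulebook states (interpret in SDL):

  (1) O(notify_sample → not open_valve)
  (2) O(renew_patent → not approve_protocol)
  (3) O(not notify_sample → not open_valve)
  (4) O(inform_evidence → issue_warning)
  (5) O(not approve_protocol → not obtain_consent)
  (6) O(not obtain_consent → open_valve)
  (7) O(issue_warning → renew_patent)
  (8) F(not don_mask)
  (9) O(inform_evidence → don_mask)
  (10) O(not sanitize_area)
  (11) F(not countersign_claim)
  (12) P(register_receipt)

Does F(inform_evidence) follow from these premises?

Premises 1 and 3 are O(notify_sample → not open_valve) and O(not notify_sample → not open_valve); every ideal world satisfies notify_sample or not notify_sample, so in either case not open_valve holds — hence O(not open_valve).
Premise 6, O(not obtain_consent → open_valve), contraposes to O(not open_valve → obtain_consent); with O(not open_valve) we get O(obtain_consent).
The contrapositive of premise 5 (O(not approve_protocol → not obtain_consent)) is O(obtain_consent → approve_protocol), and O(obtain_consent) is already established, so O(approve_protocol).
The contrapositive of premise 2 (O(renew_patent → not approve_protocol)) is O(approve_protocol → not renew_patent), and O(approve_protocol) is already established, so O(not renew_patent).
Premise 7 is O(issue_warning → renew_patent); contrapositively O(not renew_patent → not issue_warning). Since O(not renew_patent) holds, K gives O(not issue_warning).
The contrapositive of premise 4 (O(inform_evidence → issue_warning)) is O(not issue_warning → not inform_evidence), and O(not issue_warning) is already established, so O(not inform_evidence).
Premises 8, 9, 10, 11, 12 do not contribute to this derivation.
So O(not inform_evidence) holds, i.e. F(inform_evidence). The claim follows.

Yes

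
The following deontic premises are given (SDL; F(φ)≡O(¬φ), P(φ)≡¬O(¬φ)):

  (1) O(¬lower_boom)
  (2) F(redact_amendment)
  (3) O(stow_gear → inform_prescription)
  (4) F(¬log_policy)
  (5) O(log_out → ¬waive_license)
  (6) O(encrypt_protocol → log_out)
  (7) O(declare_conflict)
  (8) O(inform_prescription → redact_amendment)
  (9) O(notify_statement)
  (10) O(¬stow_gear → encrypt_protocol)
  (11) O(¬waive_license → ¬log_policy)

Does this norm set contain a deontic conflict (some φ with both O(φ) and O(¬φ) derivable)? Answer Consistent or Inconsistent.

Premise 2, F(redact_amendment), is equivalent to O(¬redact_amendment).
The contrapositive of premise 8 (O(inform_prescription → redact_amendment)) is O(¬redact_amendment → ¬inform_prescription), and O(¬redact_amendment) is already established, so O(¬inform_prescription).
Premise 3, O(stow_gear → inform_prescription), contraposes to O(¬inform_prescription → ¬stow_gear); with O(¬inform_prescription) we get O(¬stow_gear).
Applying K to premise 10 (O(¬stow_gear → encrypt_protocol)) and O(¬stow_gear) yields O(encrypt_protocol).
With premise 6, O(encrypt_protocol → log_out), the K-axiom yields O(log_out).
From O(log_out) and premise 5, O(log_out → ¬waive_license), we obtain O(¬waive_license).
Applying K to premise 11 (O(¬waive_license → ¬log_policy)) and O(¬waive_license) yields O(¬log_policy).
However, F(¬log_policy) at premise 4 amounts to O(log_policy).
We now have both O(¬log_policy) and O(log_policy) — log_policy is simultaneously obligatory and forbidden, violating the D-axiom.

Inconsistent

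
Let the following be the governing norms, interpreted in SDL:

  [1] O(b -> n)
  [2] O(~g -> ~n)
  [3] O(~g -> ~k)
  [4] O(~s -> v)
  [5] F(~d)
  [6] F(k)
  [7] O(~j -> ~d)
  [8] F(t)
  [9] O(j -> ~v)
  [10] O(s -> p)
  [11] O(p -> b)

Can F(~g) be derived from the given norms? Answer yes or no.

F(~d) at premise 5 means O(d).
The contrapositive of premise 7 (O(~j -> ~d)) is O(d -> j), and O(d) is already established, so O(j).
Applying K to premise 9 (O(j -> ~v)) and O(j) yields O(~v).
Premise 4 is O(~s -> v); contrapositively O(~v -> s). Since O(~v) holds, K gives O(s).
With premise 10, O(s -> p), the K-axiom yields O(p).
Applying K to premise 11 (O(p -> b)) and O(p) yields O(b).
Applying K to premise 1 (O(b -> n)) and O(b) yields O(n).
Premise 2 is O(~g -> ~n); contrapositively O(n -> g). Since O(n) holds, K gives O(g).
Premises 3, 6, 8 do not contribute to this derivation.
So O(g) holds, i.e. F(~g). The claim follows.

Yes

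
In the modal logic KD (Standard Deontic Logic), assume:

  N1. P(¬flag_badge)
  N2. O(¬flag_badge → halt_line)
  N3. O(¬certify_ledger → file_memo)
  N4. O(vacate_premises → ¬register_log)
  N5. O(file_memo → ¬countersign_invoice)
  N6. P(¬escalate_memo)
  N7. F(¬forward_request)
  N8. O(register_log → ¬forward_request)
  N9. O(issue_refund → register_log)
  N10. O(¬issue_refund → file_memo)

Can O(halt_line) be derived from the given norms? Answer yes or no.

No

Premise 2 is O(¬flag_badge → halt_line), but O(¬flag_badge) is not derivable from the premises (the permission P(¬flag_badge) asserts only ¬O(flag_badge), not O(¬flag_badge)), so it does not yield O(halt_line).
No other premise forces O(halt_line). An ideal world satisfying every premise can still have halt_line false, so O(halt_line) is not derivable.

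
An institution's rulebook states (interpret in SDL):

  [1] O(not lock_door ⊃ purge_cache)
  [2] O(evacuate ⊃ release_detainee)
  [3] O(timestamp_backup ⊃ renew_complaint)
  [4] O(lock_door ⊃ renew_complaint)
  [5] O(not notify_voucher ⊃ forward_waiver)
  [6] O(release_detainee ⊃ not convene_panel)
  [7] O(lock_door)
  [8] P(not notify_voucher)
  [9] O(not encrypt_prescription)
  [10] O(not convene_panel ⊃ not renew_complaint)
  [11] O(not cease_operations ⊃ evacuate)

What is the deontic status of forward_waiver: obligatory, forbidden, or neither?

Neither

Premise 5 is O(not notify_voucher ⊃ forward_waiver), but O(not notify_voucher) is not derivable from the premises (the permission P(not notify_voucher) asserts only not O(notify_voucher), not O(not notify_voucher)), so it does not yield O(forward_waiver).
No premise or chain of K-axiom applications forces O(forward_waiver), and none forces O(not forward_waiver). So forward_waiver is neither obligatory nor forbidden under these norms.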